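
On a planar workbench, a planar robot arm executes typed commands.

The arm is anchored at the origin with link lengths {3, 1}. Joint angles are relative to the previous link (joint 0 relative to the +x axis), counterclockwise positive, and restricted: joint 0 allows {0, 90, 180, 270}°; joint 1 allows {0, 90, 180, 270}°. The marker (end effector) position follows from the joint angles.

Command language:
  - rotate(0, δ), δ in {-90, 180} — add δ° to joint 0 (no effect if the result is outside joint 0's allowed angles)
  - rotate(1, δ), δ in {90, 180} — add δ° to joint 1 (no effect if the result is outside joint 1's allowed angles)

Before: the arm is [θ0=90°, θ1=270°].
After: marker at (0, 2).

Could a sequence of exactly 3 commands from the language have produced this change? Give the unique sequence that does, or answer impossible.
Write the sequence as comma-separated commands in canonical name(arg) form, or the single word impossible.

rotate(1, 90), rotate(1, 90), rotate(1, 90)

begin: [θ0=90°, θ1=270°]
[1] after rotate(1, 90): [θ0=90°, θ1=0°]
[2] after rotate(1, 90): [θ0=90°, θ1=90°]
[3] after rotate(1, 90): [θ0=90°, θ1=180°]
uniquely the one of 64 3-step routes that fits.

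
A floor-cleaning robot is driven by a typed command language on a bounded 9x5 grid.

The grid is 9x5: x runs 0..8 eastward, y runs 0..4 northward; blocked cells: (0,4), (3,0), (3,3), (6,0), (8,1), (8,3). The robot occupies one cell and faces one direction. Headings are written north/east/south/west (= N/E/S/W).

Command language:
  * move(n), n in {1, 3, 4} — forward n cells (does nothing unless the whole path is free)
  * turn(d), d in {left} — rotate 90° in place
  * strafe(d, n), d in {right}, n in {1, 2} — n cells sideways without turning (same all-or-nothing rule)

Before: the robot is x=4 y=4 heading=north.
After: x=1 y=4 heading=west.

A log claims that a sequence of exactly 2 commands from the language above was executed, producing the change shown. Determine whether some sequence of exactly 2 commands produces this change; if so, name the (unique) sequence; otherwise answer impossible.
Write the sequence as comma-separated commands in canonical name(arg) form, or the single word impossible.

key: running move(3) before turn(left) would end elsewhere — order is forced
initial: x=4 y=4 heading=north
[1] after turn(left): x=4 y=4 heading=west
[2] after move(3): x=1 y=4 heading=west
no rival 2-sequence matches.

turn(left), move(3)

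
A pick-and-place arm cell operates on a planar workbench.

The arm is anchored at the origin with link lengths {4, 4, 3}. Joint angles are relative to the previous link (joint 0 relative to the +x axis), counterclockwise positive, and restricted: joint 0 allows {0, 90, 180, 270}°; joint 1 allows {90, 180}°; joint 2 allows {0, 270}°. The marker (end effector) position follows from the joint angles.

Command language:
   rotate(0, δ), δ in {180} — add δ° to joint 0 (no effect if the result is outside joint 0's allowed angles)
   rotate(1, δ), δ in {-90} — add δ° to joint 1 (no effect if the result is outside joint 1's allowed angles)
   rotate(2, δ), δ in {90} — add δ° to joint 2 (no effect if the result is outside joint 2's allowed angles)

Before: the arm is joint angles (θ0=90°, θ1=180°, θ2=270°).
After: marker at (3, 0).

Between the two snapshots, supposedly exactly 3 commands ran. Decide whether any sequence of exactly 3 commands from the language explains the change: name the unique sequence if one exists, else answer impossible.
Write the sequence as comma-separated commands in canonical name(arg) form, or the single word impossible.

rotate(0, 180), rotate(0, 180), rotate(0, 180)

begin: joint angles (θ0=90°, θ1=180°, θ2=270°)
[1] after rotate(0, 180): joint angles (θ0=270°, θ1=180°, θ2=270°)
[2] after rotate(0, 180): joint angles (θ0=90°, θ1=180°, θ2=270°)
[3] after rotate(0, 180): joint angles (θ0=270°, θ1=180°, θ2=270°)
no other 3-command option fits: unique.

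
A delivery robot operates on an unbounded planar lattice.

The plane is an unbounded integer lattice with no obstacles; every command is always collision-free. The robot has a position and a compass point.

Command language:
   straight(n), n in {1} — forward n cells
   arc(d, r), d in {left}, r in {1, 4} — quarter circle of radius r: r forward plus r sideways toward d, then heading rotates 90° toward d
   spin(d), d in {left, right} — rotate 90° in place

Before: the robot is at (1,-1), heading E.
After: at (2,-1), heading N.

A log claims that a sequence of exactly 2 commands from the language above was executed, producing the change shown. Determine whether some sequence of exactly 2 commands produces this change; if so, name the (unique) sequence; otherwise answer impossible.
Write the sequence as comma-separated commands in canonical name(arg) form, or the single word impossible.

key: order matters: swapping straight(1) and spin(left) lands elsewhere
from: at (1,-1), heading E
t=1 straight(1) ⇒ at (2,-1), heading E
t=2 spin(left) ⇒ at (2,-1), heading N
uniquely the one of 25 2-step routes that fits.

straight(1), spin(left)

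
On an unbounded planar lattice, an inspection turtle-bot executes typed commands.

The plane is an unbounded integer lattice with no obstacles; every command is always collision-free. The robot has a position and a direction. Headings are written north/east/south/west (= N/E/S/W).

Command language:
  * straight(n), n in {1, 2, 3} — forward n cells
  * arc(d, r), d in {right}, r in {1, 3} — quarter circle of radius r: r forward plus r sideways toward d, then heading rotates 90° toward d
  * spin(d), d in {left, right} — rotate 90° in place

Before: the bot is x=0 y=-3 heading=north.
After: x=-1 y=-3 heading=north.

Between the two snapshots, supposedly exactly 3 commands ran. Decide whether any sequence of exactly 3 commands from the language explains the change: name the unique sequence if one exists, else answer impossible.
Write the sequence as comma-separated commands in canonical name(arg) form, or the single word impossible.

spin(left), straight(1), spin(right)

key: order matters: swapping spin(left) and spin(right) lands elsewhere
start: x=0 y=-3 heading=north
step 1 (spin(left)): x=0 y=-3 heading=west
step 2 (straight(1)): x=-1 y=-3 heading=west
step 3 (spin(right)): x=-1 y=-3 heading=north
no other 3-command option fits: unique.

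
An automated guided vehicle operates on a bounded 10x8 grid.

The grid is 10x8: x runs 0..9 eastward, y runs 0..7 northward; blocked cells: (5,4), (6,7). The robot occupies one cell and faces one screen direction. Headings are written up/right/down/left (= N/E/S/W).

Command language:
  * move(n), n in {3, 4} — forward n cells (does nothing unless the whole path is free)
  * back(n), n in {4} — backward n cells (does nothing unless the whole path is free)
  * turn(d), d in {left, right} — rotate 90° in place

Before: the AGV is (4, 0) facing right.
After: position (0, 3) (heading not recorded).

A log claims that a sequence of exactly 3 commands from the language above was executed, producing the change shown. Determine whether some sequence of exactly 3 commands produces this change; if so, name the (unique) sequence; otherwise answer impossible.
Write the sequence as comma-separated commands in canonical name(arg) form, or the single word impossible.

back(4), turn(left), move(3)

key: running move(3) before back(4) would end elsewhere — order is forced
begin: (4, 0) facing right
1. back(4) → (0, 0) facing right
2. turn(left) → (0, 0) facing up
3. move(3) → (0, 3) facing up
no rival 3-sequence matches.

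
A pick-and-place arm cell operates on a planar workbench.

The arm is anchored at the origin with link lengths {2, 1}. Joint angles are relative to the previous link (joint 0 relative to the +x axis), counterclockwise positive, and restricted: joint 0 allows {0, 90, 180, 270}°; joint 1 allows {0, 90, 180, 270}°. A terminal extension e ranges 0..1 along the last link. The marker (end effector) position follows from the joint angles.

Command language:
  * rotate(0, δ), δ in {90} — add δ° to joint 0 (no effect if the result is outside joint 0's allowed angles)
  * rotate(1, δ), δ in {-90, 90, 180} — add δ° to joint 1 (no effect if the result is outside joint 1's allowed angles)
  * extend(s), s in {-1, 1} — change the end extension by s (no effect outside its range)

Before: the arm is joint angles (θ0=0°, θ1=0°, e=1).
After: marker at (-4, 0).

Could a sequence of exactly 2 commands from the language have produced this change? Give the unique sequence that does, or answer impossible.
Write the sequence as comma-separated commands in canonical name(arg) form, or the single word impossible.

t0: joint angles (θ0=0°, θ1=0°, e=1)
1. rotate(0, 90) → joint angles (θ0=90°, θ1=0°, e=1)
2. rotate(0, 90) → joint angles (θ0=180°, θ1=0°, e=1)
all 36 alternatives checked — unique.

rotate(0, 90), rotate(0, 90)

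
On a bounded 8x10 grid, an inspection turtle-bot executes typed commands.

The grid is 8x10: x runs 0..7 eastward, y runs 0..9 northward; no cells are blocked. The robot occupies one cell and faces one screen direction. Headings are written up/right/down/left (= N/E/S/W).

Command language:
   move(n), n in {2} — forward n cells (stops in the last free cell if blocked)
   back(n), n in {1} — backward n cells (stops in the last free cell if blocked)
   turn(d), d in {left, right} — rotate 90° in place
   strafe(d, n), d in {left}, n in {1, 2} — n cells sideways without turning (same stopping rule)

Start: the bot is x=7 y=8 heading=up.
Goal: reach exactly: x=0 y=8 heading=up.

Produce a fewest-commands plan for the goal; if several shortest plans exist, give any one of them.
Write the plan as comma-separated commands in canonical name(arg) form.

strafe(left, 2), strafe(left, 2), strafe(left, 2), strafe(left, 2)

t0: x=7 y=8 heading=up
1. strafe(left, 2) → x=5 y=8 heading=up
2. strafe(left, 2) → x=3 y=8 heading=up
3. strafe(left, 2) → x=1 y=8 heading=up
4. strafe(left, 2) → x=0 y=8 heading=up
nothing shorter than 4 reaches the goal.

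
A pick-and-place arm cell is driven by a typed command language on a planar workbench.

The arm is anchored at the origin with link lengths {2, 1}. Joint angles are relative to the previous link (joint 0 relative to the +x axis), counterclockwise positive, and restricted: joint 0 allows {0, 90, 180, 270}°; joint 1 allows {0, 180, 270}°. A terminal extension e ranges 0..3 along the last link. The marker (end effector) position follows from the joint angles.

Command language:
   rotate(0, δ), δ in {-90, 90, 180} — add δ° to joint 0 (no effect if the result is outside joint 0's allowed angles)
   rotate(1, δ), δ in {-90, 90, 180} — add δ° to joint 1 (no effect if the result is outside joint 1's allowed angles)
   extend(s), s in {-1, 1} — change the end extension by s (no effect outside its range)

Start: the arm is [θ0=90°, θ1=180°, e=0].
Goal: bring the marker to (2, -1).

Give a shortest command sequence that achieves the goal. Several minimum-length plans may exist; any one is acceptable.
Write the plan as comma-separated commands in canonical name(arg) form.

rotate(0, -90), rotate(1, 90)

t0: [θ0=90°, θ1=180°, e=0]
step 1 (rotate(0, -90)): [θ0=0°, θ1=180°, e=0]
step 2 (rotate(1, 90)): [θ0=0°, θ1=270°, e=0]
nothing shorter than 2 reaches the goal.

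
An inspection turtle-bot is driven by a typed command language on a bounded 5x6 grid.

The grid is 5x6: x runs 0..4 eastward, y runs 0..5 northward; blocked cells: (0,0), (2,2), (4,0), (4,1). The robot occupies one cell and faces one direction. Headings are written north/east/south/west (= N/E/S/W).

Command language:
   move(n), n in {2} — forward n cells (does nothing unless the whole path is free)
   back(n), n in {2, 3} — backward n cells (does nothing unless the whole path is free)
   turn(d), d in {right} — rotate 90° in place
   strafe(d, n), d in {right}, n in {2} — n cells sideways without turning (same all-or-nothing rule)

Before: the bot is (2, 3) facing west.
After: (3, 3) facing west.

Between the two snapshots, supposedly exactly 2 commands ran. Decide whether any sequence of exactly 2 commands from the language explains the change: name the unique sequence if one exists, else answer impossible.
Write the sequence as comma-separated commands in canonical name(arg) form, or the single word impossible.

move(2), back(3)

key: heading stays W — no command in the sequence turns
start: (2, 3) facing west
t=1 move(2) ⇒ (0, 3) facing west
t=2 back(3) ⇒ (3, 3) facing west
no other 2-command option fits: unique.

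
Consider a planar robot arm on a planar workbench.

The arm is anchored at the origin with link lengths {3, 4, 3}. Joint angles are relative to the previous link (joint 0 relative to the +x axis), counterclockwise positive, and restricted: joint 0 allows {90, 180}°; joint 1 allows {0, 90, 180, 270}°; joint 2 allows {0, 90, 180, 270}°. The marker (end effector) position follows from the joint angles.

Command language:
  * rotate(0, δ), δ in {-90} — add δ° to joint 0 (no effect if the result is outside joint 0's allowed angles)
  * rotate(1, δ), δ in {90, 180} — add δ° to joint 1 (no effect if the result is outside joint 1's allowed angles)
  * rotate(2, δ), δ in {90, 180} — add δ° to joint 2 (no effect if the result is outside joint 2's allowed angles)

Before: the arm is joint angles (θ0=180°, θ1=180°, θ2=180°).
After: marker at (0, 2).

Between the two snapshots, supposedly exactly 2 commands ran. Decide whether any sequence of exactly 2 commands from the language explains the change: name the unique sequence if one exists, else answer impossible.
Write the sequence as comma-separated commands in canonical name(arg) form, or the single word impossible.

initial: joint angles (θ0=180°, θ1=180°, θ2=180°)
[1] after rotate(0, -90): joint angles (θ0=90°, θ1=180°, θ2=180°)
[2] after rotate(0, -90): joint angles (θ0=90°, θ1=180°, θ2=180°)
all 25 alternatives checked — unique.

rotate(0, -90), rotate(0, -90)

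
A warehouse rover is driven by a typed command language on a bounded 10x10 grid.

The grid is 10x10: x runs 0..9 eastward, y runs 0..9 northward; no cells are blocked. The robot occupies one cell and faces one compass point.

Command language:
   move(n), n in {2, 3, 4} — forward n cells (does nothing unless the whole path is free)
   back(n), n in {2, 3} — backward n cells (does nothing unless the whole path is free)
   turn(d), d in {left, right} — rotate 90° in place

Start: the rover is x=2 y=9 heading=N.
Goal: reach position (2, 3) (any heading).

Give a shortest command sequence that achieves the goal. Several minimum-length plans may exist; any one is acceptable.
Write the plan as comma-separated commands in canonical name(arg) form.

back(3), back(3)

t0: x=2 y=9 heading=N
t=1 back(3) ⇒ x=2 y=6 heading=N
t=2 back(3) ⇒ x=2 y=3 heading=N
nothing shorter than 2 reaches the goal.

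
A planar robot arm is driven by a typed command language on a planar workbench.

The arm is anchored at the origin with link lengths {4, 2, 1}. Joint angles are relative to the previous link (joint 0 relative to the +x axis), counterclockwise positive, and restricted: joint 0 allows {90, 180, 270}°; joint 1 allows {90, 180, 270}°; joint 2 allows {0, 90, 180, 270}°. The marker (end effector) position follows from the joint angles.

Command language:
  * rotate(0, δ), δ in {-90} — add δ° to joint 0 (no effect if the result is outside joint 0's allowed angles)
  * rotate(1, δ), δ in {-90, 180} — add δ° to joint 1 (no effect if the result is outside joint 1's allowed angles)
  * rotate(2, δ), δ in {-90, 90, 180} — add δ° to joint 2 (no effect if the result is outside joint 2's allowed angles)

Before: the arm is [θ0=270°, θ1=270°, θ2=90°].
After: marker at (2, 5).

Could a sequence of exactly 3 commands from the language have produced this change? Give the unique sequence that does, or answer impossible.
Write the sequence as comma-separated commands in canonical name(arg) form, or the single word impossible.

start: [θ0=270°, θ1=270°, θ2=90°]
t=1 rotate(0, -90) ⇒ [θ0=180°, θ1=270°, θ2=90°]
t=2 rotate(0, -90) ⇒ [θ0=90°, θ1=270°, θ2=90°]
t=3 rotate(0, -90) ⇒ [θ0=90°, θ1=270°, θ2=90°]
no rival 3-sequence matches.

rotate(0, -90), rotate(0, -90), rotate(0, -90)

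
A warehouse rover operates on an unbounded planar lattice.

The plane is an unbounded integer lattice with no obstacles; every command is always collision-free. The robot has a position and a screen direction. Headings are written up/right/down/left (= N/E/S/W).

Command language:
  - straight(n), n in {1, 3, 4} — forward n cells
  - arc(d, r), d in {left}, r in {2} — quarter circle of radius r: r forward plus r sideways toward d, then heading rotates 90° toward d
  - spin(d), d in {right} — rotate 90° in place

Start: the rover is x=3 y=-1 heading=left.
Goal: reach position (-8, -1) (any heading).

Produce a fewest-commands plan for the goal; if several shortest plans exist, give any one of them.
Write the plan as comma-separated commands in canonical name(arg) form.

straight(4), straight(4), straight(3)

from: x=3 y=-1 heading=left
[1] after straight(4): x=-1 y=-1 heading=left
[2] after straight(4): x=-5 y=-1 heading=left
[3] after straight(3): x=-8 y=-1 heading=left
nothing shorter than 3 reaches the goal.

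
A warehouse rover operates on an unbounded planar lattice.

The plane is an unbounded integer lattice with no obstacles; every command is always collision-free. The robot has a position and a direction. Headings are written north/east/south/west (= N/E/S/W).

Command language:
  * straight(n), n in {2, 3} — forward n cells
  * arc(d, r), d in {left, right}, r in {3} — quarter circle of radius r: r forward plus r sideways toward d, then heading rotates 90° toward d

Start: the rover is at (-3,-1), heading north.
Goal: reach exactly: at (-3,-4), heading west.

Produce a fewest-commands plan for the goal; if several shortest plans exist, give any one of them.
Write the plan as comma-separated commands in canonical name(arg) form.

t0: at (-3,-1), heading north
t=1 arc(right, 3) ⇒ at (0,2), heading east
t=2 arc(right, 3) ⇒ at (3,-1), heading south
t=3 arc(right, 3) ⇒ at (0,-4), heading west
t=4 straight(3) ⇒ at (-3,-4), heading west
minimal: 4 command(s), checked below 4.

arc(right, 3), arc(right, 3), arc(right, 3), straight(3)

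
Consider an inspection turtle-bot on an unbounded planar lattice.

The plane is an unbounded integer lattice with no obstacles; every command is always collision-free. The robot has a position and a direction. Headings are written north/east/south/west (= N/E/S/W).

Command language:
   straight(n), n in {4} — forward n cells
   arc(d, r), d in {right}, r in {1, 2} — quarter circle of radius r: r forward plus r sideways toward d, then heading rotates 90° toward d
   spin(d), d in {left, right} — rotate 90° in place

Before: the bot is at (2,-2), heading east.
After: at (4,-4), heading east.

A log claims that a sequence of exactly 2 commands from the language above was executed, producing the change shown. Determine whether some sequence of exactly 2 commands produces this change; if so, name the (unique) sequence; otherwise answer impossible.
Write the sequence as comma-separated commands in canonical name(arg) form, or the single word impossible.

arc(right, 2), spin(left)

key: still facing E at the end — net rotation zero over 2 steps
initial: at (2,-2), heading east
step 1 (arc(right, 2)): at (4,-4), heading south
step 2 (spin(left)): at (4,-4), heading east
uniquely the one of 25 2-step routes that fits.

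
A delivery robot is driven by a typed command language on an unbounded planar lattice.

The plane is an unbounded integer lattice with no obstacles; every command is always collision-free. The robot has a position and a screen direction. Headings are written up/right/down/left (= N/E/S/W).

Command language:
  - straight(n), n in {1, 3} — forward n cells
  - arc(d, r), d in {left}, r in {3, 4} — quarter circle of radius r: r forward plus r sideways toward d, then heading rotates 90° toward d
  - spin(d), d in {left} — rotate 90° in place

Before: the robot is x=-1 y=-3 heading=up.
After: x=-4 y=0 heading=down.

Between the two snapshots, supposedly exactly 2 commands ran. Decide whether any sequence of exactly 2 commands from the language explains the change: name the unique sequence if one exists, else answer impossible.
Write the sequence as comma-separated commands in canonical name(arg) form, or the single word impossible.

arc(left, 3), spin(left)

key: position moved to (-4,0) AND the heading swung to S — translation plus rotation needed
begin: x=-1 y=-3 heading=up
t=1 arc(left, 3) ⇒ x=-4 y=0 heading=left
t=2 spin(left) ⇒ x=-4 y=0 heading=down
uniquely the one of 25 2-step routes that fits.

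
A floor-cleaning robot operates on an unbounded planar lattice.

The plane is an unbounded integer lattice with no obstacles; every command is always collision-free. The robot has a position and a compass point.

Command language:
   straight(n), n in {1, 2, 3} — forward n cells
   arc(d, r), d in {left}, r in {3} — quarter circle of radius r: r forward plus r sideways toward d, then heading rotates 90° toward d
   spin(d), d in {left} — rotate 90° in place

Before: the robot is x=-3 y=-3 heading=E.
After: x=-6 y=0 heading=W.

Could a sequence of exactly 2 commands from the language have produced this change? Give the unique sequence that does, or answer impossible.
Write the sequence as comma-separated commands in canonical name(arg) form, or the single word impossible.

spin(left), arc(left, 3)

key: running arc(left, 3) before spin(left) would end elsewhere — order is forced
start: x=-3 y=-3 heading=E
t=1 spin(left) ⇒ x=-3 y=-3 heading=N
t=2 arc(left, 3) ⇒ x=-6 y=0 heading=W
no rival 2-sequence matches.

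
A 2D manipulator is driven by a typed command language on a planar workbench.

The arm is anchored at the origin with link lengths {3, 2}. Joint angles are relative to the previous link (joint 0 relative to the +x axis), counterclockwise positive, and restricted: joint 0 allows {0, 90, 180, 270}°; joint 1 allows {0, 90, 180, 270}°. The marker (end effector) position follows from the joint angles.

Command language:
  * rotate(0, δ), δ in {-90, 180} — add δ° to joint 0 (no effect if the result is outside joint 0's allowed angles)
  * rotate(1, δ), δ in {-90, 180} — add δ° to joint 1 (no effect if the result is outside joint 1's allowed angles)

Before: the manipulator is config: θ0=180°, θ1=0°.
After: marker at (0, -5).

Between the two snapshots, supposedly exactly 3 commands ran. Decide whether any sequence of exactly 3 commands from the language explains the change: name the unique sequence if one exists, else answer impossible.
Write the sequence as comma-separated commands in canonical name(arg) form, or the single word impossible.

initial: config: θ0=180°, θ1=0°
[1] after rotate(0, -90): config: θ0=90°, θ1=0°
[2] after rotate(0, -90): config: θ0=0°, θ1=0°
[3] after rotate(0, -90): config: θ0=270°, θ1=0°
no other 3-command option fits: unique.

rotate(0, -90), rotate(0, -90), rotate(0, -90)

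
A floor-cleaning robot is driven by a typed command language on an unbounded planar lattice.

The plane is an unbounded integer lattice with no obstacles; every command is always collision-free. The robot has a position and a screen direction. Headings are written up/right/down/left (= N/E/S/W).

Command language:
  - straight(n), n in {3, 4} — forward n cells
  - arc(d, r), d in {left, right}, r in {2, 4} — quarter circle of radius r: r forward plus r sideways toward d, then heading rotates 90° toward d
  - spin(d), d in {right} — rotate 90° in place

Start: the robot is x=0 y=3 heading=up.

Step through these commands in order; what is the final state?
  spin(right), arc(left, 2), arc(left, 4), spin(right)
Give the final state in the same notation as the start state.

t0: x=0 y=3 heading=up
[1] after spin(right): x=0 y=3 heading=right
[2] after arc(left, 2): x=2 y=5 heading=up
[3] after arc(left, 4): x=-2 y=9 heading=left
[4] after spin(right): x=-2 y=9 heading=up

x=-2 y=9 heading=up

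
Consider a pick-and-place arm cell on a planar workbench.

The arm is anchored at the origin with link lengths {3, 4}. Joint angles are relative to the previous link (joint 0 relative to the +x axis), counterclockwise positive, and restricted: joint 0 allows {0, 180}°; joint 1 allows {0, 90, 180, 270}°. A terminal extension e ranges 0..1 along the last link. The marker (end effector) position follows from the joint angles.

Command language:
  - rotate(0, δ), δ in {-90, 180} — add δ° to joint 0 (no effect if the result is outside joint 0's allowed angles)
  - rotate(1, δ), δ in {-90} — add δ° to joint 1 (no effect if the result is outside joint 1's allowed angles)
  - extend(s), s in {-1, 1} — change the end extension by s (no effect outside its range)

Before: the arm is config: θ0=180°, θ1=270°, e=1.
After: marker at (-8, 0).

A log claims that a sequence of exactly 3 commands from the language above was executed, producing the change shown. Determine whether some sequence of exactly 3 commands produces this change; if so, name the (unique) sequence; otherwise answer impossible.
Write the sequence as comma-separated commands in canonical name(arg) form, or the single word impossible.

rotate(1, -90), rotate(1, -90), rotate(1, -90)

t0: config: θ0=180°, θ1=270°, e=1
[1] after rotate(1, -90): config: θ0=180°, θ1=180°, e=1
[2] after rotate(1, -90): config: θ0=180°, θ1=90°, e=1
[3] after rotate(1, -90): config: θ0=180°, θ1=0°, e=1
no rival 3-sequence matches.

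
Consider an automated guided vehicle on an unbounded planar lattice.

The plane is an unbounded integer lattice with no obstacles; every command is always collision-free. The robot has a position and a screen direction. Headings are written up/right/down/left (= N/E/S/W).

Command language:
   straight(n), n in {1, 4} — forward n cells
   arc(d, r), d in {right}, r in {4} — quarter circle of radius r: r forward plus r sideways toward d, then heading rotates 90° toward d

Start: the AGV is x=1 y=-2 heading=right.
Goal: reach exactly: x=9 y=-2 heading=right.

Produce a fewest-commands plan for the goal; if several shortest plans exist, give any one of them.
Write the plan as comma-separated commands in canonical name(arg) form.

straight(4), straight(4)

t0: x=1 y=-2 heading=right
t=1 straight(4) ⇒ x=5 y=-2 heading=right
t=2 straight(4) ⇒ x=9 y=-2 heading=right
minimal: 2 command(s), checked below 2.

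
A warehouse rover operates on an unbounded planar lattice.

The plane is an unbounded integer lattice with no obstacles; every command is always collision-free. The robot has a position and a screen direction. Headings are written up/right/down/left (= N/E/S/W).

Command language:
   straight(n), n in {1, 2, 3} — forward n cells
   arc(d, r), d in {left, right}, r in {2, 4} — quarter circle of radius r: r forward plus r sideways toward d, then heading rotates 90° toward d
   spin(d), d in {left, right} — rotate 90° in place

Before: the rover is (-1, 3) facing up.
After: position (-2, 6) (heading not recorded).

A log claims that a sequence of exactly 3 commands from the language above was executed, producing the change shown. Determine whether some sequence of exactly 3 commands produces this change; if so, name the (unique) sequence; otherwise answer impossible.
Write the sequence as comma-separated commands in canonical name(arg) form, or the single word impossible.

key: running straight(1) before straight(3) would end elsewhere — order is forced
start: (-1, 3) facing up
[1] after straight(3): (-1, 6) facing up
[2] after spin(left): (-1, 6) facing left
[3] after straight(1): (-2, 6) facing left
no rival 3-sequence matches.

straight(3), spin(left), straight(1)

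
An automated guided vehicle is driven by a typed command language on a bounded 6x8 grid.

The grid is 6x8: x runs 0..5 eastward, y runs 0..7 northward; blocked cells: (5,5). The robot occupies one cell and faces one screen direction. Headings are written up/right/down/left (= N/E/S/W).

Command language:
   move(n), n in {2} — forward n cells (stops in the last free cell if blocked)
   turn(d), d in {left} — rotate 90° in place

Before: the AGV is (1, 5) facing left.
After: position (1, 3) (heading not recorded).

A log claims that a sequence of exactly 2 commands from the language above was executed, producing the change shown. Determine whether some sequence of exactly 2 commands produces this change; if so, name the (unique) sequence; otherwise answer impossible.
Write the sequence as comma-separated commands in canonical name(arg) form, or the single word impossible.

key: running move(2) before turn(left) would end elsewhere — order is forced
start: (1, 5) facing left
t=1 turn(left) ⇒ (1, 5) facing down
t=2 move(2) ⇒ (1, 3) facing down
no other 2-command option fits: unique.

turn(left), move(2)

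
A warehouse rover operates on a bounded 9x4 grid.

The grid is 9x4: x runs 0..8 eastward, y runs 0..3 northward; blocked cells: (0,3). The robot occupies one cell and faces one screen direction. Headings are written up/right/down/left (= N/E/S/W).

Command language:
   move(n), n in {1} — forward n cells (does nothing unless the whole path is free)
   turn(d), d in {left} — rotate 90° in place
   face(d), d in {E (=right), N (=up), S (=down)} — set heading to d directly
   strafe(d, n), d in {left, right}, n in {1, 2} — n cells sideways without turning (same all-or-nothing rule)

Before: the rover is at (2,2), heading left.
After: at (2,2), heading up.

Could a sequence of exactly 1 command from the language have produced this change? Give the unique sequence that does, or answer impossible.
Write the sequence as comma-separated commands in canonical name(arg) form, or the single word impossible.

face(N)

key: (2,2) unchanged — the single command moves nothing
start: at (2,2), heading left
[1] after face(N): at (2,2), heading up
all 9 alternatives checked — unique.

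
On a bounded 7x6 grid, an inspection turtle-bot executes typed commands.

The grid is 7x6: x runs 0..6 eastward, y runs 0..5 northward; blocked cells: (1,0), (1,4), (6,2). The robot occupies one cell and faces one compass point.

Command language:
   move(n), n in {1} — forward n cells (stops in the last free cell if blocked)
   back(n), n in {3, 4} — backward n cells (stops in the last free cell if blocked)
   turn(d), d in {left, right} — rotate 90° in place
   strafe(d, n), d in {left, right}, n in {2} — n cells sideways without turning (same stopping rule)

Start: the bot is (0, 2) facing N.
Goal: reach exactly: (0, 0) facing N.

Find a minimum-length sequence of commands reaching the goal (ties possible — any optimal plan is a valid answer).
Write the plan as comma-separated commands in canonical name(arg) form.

t0: (0, 2) facing N
step 1 (back(4)): (0, 0) facing N
shorter routes all fall short; 1 is best.

back(4)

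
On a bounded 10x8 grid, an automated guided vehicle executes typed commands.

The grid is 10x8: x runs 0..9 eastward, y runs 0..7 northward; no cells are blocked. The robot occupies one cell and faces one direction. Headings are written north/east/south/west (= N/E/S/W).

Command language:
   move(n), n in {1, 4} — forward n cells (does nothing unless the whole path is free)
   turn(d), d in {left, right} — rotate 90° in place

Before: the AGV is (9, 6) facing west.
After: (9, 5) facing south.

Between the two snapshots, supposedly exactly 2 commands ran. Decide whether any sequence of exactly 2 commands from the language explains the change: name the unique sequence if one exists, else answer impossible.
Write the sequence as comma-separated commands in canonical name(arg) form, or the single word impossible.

key: order matters: swapping turn(left) and move(1) lands elsewhere
t0: (9, 6) facing west
1. turn(left) → (9, 6) facing south
2. move(1) → (9, 5) facing south
uniquely the one of 16 2-step routes that fits.

turn(left), move(1)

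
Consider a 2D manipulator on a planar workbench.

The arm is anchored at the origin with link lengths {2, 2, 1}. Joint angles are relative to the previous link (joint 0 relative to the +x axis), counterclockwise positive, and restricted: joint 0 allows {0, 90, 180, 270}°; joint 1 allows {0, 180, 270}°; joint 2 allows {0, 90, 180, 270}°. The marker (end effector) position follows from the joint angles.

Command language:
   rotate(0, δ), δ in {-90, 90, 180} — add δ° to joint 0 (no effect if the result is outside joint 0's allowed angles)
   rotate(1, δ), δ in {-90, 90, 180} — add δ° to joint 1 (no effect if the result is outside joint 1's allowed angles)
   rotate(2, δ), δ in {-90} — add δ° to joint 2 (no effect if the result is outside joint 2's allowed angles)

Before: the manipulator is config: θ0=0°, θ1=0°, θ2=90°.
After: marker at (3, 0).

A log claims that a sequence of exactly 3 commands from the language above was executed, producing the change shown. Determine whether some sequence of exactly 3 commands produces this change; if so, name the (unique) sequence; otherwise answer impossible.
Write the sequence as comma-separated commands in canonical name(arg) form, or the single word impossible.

rotate(2, -90), rotate(2, -90), rotate(2, -90)

from: config: θ0=0°, θ1=0°, θ2=90°
step 1 (rotate(2, -90)): config: θ0=0°, θ1=0°, θ2=0°
step 2 (rotate(2, -90)): config: θ0=0°, θ1=0°, θ2=270°
step 3 (rotate(2, -90)): config: θ0=0°, θ1=0°, θ2=180°
all 343 alternatives checked — unique.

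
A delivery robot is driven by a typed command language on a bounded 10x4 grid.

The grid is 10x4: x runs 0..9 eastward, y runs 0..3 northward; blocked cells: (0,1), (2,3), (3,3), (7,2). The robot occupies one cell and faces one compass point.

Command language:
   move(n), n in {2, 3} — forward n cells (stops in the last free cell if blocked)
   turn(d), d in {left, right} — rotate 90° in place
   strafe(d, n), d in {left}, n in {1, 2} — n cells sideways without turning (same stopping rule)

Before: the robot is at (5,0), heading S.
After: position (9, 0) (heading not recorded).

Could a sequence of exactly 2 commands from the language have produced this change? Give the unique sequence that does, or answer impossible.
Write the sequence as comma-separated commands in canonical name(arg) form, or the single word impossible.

start: at (5,0), heading S
1. strafe(left, 2) → at (7,0), heading S
2. strafe(left, 2) → at (9,0), heading S
all 36 alternatives checked — unique.

strafe(left, 2), strafe(left, 2)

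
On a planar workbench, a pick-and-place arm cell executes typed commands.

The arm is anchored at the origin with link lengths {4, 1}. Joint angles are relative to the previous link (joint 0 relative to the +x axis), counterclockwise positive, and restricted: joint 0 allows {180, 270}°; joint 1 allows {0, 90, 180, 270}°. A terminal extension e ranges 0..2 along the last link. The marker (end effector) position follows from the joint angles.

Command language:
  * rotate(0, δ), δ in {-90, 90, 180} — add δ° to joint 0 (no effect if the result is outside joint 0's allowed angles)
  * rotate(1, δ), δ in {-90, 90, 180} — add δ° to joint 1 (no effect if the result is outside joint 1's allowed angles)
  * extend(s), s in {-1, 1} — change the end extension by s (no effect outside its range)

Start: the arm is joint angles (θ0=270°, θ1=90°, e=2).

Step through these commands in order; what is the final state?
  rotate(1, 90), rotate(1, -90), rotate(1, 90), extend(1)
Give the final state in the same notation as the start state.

joint angles (θ0=270°, θ1=180°, e=2)

from: joint angles (θ0=270°, θ1=90°, e=2)
1. rotate(1, 90) → joint angles (θ0=270°, θ1=180°, e=2)
2. rotate(1, -90) → joint angles (θ0=270°, θ1=90°, e=2)
3. rotate(1, 90) → joint angles (θ0=270°, θ1=180°, e=2)
4. extend(1) → joint angles (θ0=270°, θ1=180°, e=2)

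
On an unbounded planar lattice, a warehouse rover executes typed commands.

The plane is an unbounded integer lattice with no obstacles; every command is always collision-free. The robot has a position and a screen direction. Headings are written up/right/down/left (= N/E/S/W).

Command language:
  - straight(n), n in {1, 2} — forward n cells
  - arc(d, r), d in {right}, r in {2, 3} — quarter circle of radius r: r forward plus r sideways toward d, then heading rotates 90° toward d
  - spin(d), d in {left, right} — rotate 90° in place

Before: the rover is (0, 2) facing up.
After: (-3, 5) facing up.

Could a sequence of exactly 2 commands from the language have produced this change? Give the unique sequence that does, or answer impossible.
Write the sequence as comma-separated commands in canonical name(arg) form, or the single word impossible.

spin(left), arc(right, 3)

key: still facing N at the end — net rotation zero over 2 steps
from: (0, 2) facing up
1. spin(left) → (0, 2) facing left
2. arc(right, 3) → (-3, 5) facing up
uniquely the one of 36 2-step routes that fits.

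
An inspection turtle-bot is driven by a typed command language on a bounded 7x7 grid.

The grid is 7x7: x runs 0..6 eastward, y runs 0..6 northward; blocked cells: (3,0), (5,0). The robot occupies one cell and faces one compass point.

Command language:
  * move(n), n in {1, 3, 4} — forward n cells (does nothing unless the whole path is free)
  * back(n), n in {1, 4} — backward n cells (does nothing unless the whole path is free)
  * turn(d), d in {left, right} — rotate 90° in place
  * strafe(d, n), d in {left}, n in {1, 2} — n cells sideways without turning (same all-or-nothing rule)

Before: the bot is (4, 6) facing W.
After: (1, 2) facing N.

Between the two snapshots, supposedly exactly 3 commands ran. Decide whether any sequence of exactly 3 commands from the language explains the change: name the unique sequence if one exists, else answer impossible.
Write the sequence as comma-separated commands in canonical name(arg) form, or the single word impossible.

key: running back(4) before move(3) would end elsewhere — order is forced
start: (4, 6) facing W
[1] after move(3): (1, 6) facing W
[2] after turn(right): (1, 6) facing N
[3] after back(4): (1, 2) facing N
no rival 3-sequence matches.

move(3), turn(right), back(4)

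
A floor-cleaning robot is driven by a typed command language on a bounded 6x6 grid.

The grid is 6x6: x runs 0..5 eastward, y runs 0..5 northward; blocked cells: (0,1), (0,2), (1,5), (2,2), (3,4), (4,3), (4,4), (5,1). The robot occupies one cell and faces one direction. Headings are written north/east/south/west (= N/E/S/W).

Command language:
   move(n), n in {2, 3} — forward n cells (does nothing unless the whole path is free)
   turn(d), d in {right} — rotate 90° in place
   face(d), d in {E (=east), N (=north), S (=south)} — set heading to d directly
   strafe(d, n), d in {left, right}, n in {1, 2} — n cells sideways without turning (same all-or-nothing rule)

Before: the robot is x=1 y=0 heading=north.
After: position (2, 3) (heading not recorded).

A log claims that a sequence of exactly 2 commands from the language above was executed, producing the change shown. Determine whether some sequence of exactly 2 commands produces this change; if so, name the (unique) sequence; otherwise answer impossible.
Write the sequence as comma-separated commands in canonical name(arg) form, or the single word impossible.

key: order matters: swapping move(3) and strafe(right, 1) lands elsewhere
start: x=1 y=0 heading=north
step 1 (move(3)): x=1 y=3 heading=north
step 2 (strafe(right, 1)): x=2 y=3 heading=north
no rival 2-sequence matches.

move(3), strafe(right, 1)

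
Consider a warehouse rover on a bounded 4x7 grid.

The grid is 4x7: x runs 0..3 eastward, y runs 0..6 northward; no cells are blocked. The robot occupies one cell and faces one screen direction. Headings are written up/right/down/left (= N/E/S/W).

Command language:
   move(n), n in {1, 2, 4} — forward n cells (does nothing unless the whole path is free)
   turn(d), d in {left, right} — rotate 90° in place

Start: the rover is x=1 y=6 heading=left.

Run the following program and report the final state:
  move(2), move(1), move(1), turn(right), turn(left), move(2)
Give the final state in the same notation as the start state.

x=0 y=6 heading=left

from: x=1 y=6 heading=left
t=1 move(2) ⇒ x=1 y=6 heading=left
t=2 move(1) ⇒ x=0 y=6 heading=left
t=3 move(1) ⇒ x=0 y=6 heading=left
t=4 turn(right) ⇒ x=0 y=6 heading=up
t=5 turn(left) ⇒ x=0 y=6 heading=left
t=6 move(2) ⇒ x=0 y=6 heading=left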